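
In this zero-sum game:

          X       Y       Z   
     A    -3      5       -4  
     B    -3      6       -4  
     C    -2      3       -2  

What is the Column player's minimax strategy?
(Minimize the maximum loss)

Column should play X or Z (all achieve the minimum), value = -2

Work:
Column player minimizes Row's maximum payoff:
Column X: max payoff to Row = -2
Column Y: max payoff to Row = 6
Column Z: max payoff to Row = -2
Minimum is -2, achieved by columns X, Z (tied).
Each of X or Z is a minimax strategy.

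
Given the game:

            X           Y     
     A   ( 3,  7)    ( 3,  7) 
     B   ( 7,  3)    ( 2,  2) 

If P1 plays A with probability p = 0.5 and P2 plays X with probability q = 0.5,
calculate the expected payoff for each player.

E[P1] = 3.75, E[P2] = 4.75

Work:
E[P1] = p·q·π₁(A,X) + p·(1-q)·π₁(A,Y) + (1-p)·q·π₁(B,X) + (1-p)·(1-q)·π₁(B,Y)
= 0.5·0.5·3 + 0.5·0.5·3 + 0.5·0.5·7 + 0.5·0.5·2
= 3.75

E[P2] = 4.75 (similar calculation)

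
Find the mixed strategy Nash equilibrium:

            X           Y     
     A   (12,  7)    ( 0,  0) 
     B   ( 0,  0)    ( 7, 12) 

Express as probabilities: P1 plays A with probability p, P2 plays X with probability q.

p = 0.6316, q = 0.3684

Work:
Find probabilities that make opponent indifferent:
P2 chooses q to make P1 indifferent between A and B
P1 chooses p to make P2 indifferent between X and Y
Mixed NE: P1 plays (A: 0.6316, B: 0.3684), P2 plays (X: 0.3684, Y: 0.6316)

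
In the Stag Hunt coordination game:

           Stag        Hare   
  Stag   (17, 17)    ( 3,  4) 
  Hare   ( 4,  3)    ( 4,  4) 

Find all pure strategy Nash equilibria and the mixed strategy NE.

Pure NE: (Stag, Stag) and (Hare, Hare); Mixed NE: p = 0.0714, q = 0.0714

Work:
Check pure NE:
(Stag, Stag): (17, 17) - no unilateral deviation beneficial
(Hare, Hare): (4, 4) - no unilateral deviation beneficial
Mixed NE: P1 plays Stag with p = 0.0714, P2 plays Stag with q = 0.0714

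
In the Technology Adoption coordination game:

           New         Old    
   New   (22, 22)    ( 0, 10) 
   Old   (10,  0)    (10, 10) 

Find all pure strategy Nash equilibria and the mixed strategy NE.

Pure NE: (New, New) and (Old, Old); Mixed NE: p = 0.4545, q = 0.4545

Work:
Check pure NE:
(New, New): (22, 22) - no unilateral deviation beneficial
(Old, Old): (10, 10) - no unilateral deviation beneficial
Mixed NE: P1 plays New with p = 0.4545, P2 plays New with q = 0.4545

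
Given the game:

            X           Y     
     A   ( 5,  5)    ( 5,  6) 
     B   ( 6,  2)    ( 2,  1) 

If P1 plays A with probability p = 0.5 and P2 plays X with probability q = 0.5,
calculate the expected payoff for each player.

E[P1] = 4.5, E[P2] = 3.5

Work:
E[P1] = p·q·π₁(A,X) + p·(1-q)·π₁(A,Y) + (1-p)·q·π₁(B,X) + (1-p)·(1-q)·π₁(B,Y)
= 0.5·0.5·5 + 0.5·0.5·5 + 0.5·0.5·6 + 0.5·0.5·2
= 4.5

E[P2] = 3.5 (similar calculation)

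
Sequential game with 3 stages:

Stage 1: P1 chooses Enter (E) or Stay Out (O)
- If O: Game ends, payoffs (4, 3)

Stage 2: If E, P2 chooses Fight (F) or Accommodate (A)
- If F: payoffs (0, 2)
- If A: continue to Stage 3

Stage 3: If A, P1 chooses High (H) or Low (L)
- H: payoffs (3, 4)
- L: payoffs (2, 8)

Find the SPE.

SPE: (O, A, H); Outcome (4, 3)

Work:
Stage 3: P1 chooses H (3 vs 2)
Stage 2: P2: F->2, A->4 (anticipating H). Choose A
Stage 1: P1: O->4, E->3 (anticipating A, H). Choose O
SPE path: O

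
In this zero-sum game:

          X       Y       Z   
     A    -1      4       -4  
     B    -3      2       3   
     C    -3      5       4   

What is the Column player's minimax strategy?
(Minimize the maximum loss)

Column should play X, value = -1

Work:
Column player minimizes Row's maximum payoff:
Column X: max payoff to Row = -1
Column Y: max payoff to Row = 5
Column Z: max payoff to Row = 4
Minimum is -1, achieved by column X.
Minimax strategy: X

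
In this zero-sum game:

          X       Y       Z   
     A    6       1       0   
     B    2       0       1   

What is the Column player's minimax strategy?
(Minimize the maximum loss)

Column should play Y or Z (all achieve the minimum), value = 1

Work:
Column player minimizes Row's maximum payoff:
Column X: max payoff to Row = 6
Column Y: max payoff to Row = 1
Column Z: max payoff to Row = 1
Minimum is 1, achieved by columns Y, Z (tied).
Each of Y or Z is a minimax strategy.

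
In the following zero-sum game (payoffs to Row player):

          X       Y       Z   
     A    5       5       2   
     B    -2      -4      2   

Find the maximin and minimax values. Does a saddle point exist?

Maximin = 2, Minimax = 2, Saddle: True

Work:
Row minimums: [2, -4] → maximin = 2
Column maximums: [5, 5, 2] → minimax = 2
Saddle point exists! Game value = 2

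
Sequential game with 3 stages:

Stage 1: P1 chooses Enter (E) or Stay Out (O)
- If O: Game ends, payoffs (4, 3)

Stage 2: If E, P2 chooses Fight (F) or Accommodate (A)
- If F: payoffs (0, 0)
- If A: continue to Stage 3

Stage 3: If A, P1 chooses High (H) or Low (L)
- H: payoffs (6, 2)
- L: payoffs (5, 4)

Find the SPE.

SPE: (E, A, H); Outcome (6, 2)

Work:
Stage 3: P1 chooses H (6 vs 5)
Stage 2: P2: F->0, A->2 (anticipating H). Choose A
Stage 1: P1: O->4, E->6 (anticipating A, H). Choose E
SPE path: E -> A -> H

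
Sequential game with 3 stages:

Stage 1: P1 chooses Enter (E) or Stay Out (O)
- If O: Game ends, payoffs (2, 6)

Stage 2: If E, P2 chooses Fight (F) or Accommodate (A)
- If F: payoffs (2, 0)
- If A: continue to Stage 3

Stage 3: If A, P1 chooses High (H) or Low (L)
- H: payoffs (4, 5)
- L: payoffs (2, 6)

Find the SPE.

SPE: (E, A, H); Outcome (4, 5)

Work:
Stage 3: P1 chooses H (4 vs 2)
Stage 2: P2: F->0, A->5 (anticipating H). Choose A
Stage 1: P1: O->2, E->4 (anticipating A, H). Choose E
SPE path: E -> A -> H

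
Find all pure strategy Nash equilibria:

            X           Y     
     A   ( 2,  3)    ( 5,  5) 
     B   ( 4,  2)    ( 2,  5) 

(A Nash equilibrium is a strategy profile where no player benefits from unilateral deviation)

Nash equilibrium: (A, Y)

Work:
Best responses:
  P1 vs X: payoffs [2, 4] → best response B (payoff 4)
  P1 vs Y: payoffs [5, 2] → best response A (payoff 5)
  P2 vs A: payoffs [3, 5] → best response Y (payoff 5)
  P2 vs B: payoffs [2, 5] → best response Y (payoff 5)
Mutual best responses: (A,Y) → Nash equilibria.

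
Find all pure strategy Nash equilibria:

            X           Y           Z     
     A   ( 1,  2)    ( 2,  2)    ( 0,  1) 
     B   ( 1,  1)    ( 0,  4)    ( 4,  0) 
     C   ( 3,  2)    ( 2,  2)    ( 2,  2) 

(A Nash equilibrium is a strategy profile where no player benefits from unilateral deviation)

Nash equilibrium: (A, Y), (C, X), (C, Y)

Work:
Best responses:
  P1 vs X: payoffs [1, 1, 3] → best response C (payoff 3)
  P1 vs Y: payoffs [2, 0, 2] → best response A/C (payoff 2)
  P1 vs Z: payoffs [0, 4, 2] → best response B (payoff 4)
  P2 vs A: payoffs [2, 2, 1] → best response X/Y (payoff 2)
  P2 vs B: payoffs [1, 4, 0] → best response Y (payoff 4)
  P2 vs C: payoffs [2, 2, 2] → best response X/Y/Z (payoff 2)
Mutual best responses: (A,Y), (C,X), (C,Y) → Nash equilibria.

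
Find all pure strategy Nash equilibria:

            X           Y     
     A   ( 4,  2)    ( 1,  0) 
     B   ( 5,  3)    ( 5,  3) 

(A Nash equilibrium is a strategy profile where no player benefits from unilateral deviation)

Nash equilibrium: (B, X), (B, Y)

Work:
Best responses:
  P1 vs X: payoffs [4, 5] → best response B (payoff 5)
  P1 vs Y: payoffs [1, 5] → best response B (payoff 5)
  P2 vs A: payoffs [2, 0] → best response X (payoff 2)
  P2 vs B: payoffs [3, 3] → best response X/Y (payoff 3)
Mutual best responses: (B,X), (B,Y) → Nash equilibria.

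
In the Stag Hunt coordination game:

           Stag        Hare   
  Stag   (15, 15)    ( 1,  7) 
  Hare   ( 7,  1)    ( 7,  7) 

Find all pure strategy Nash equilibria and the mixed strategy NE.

Pure NE: (Stag, Stag) and (Hare, Hare); Mixed NE: p = 0.4286, q = 0.4286

Work:
Check pure NE:
(Stag, Stag): (15, 15) - no unilateral deviation beneficial
(Hare, Hare): (7, 7) - no unilateral deviation beneficial
Mixed NE: P1 plays Stag with p = 0.4286, P2 plays Stag with q = 0.4286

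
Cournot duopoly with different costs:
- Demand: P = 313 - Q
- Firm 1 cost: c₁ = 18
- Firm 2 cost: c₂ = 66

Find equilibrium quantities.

q₁* = 114.33, q₂* = 66.33

Work:
Reaction: q₁ = (313 - 18 - q₂)/2
Reaction: q₂ = (313 - 66 - q₁)/2
Solve simultaneously:
q₁* = (313 - 2×18 + 66)/3 = 114.33
q₂* = (313 - 2×66 + 18)/3 = 66.33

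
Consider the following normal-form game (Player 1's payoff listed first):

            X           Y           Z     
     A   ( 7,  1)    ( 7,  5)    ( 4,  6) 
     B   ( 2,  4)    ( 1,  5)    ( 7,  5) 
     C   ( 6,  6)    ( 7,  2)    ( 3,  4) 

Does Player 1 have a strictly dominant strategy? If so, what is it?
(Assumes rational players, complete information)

No strictly dominant strategy exists for Player 1

Work:
A strategy strictly dominates another if it gives a strictly higher payoff against every opponent action. Compare each pair of P1's strategies column-by-column:
  A vs B: [7 vs 2, 7 vs 1, 4 vs 7] → A does not strictly dominate B (column Z: 4 ≤ 7)
  A vs C: [7 vs 6, 7 vs 7, 4 vs 3] → A does not strictly dominate C (column Y: 7 ≤ 7)
  B vs A: [2 vs 7, 1 vs 7, 7 vs 4] → B does not strictly dominate A (column X: 2 ≤ 7)
  B vs C: [2 vs 6, 1 vs 7, 7 vs 3] → B does not strictly dominate C (column X: 2 ≤ 6)
  C vs A: [6 vs 7, 7 vs 7, 3 vs 4] → C does not strictly dominate A (column X: 6 ≤ 7)
  C vs B: [6 vs 2, 7 vs 1, 3 vs 7] → C does not strictly dominate B (column Z: 3 ≤ 7)
No single strategy strictly dominates all others → no strictly dominant strategy.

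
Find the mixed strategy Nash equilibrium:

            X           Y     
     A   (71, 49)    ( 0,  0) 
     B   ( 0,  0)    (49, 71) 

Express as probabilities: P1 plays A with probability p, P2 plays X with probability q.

p = 0.5917, q = 0.4083

Work:
Find probabilities that make opponent indifferent:
P2 chooses q to make P1 indifferent between A and B
P1 chooses p to make P2 indifferent between X and Y
Mixed NE: P1 plays (A: 0.5917, B: 0.4083), P2 plays (X: 0.4083, Y: 0.5917)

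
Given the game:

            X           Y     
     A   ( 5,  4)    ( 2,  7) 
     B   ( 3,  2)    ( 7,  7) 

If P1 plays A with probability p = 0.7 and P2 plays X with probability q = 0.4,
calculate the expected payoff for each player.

E[P1] = 3.86, E[P2] = 5.56

Work:
E[P1] = p·q·π₁(A,X) + p·(1-q)·π₁(A,Y) + (1-p)·q·π₁(B,X) + (1-p)·(1-q)·π₁(B,Y)
= 0.7·0.4·5 + 0.7·0.6·2 + 0.3·0.4·3 + 0.3·0.6·7
= 3.86

E[P2] = 5.56 (similar calculation)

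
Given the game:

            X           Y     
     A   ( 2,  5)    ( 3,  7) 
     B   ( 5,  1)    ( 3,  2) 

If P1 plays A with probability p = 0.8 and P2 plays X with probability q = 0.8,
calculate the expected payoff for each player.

E[P1] = 2.68, E[P2] = 4.56

Work:
E[P1] = p·q·π₁(A,X) + p·(1-q)·π₁(A,Y) + (1-p)·q·π₁(B,X) + (1-p)·(1-q)·π₁(B,Y)
= 0.8·0.8·2 + 0.8·0.2·3 + 0.2·0.8·5 + 0.2·0.2·3
= 2.68

E[P2] = 4.56 (similar calculation)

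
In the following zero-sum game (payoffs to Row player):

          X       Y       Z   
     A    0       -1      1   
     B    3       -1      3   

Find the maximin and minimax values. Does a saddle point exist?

Maximin = -1, Minimax = -1, Saddle: True

Work:
Row minimums: [-1, -1] → maximin = -1
Column maximums: [3, -1, 3] → minimax = -1
Saddle point exists! Game value = -1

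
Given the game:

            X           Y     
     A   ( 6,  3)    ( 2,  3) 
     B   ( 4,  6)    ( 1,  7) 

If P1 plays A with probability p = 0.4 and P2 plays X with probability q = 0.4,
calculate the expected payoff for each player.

E[P1] = 2.76, E[P2] = 5.16

Work:
E[P1] = p·q·π₁(A,X) + p·(1-q)·π₁(A,Y) + (1-p)·q·π₁(B,X) + (1-p)·(1-q)·π₁(B,Y)
= 0.4·0.4·6 + 0.4·0.6·2 + 0.6·0.4·4 + 0.6·0.6·1
= 2.76

E[P2] = 5.16 (similar calculation)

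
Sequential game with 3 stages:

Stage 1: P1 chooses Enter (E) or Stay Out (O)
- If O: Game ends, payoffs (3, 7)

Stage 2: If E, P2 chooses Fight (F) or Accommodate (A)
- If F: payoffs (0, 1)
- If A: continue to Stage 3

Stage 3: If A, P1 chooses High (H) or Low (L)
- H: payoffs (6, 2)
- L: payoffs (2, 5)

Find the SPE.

SPE: (E, A, H); Outcome (6, 2)

Work:
Stage 3: P1 chooses H (6 vs 2)
Stage 2: P2: F->1, A->2 (anticipating H). Choose A
Stage 1: P1: O->3, E->6 (anticipating A, H). Choose E
SPE path: E -> A -> H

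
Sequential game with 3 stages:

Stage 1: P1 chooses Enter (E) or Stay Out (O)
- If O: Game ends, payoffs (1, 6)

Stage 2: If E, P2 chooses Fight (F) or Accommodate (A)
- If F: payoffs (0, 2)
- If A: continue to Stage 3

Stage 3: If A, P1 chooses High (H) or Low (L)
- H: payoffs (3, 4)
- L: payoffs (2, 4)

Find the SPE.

SPE: (E, A, H); Outcome (3, 4)

Work:
Stage 3: P1 chooses H (3 vs 2)
Stage 2: P2: F->2, A->4 (anticipating H). Choose A
Stage 1: P1: O->1, E->3 (anticipating A, H). Choose E
SPE path: E -> A -> H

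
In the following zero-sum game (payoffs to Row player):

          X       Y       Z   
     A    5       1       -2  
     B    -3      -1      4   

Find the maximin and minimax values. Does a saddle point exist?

Maximin = -2, Minimax = 1, Saddle: False

Work:
Row minimums: [-2, -3] → maximin = -2
Column maximums: [5, 1, 4] → minimax = 1
No saddle point (maximin ≠ minimax). Mixed strategy needed.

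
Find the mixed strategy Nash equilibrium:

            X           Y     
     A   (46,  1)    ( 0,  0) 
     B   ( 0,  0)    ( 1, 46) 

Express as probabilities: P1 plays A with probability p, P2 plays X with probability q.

p = 0.9787, q = 0.0213

Work:
Find probabilities that make opponent indifferent:
P2 chooses q to make P1 indifferent between A and B
P1 chooses p to make P2 indifferent between X and Y
Mixed NE: P1 plays (A: 0.9787, B: 0.0213), P2 plays (X: 0.0213, Y: 0.9787)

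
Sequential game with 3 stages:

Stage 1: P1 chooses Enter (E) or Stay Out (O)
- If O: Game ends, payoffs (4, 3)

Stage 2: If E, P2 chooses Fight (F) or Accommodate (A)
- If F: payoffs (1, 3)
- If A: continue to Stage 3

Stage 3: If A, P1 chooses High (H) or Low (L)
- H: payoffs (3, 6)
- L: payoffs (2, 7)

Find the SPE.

SPE: (O, A, H); Outcome (4, 3)

Work:
Stage 3: P1 chooses H (3 vs 2)
Stage 2: P2: F->3, A->6 (anticipating H). Choose A
Stage 1: P1: O->4, E->3 (anticipating A, H). Choose O
SPE path: O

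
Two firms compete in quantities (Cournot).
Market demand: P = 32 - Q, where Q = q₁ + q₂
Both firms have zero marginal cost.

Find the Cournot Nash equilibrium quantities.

q₁* = q₂* = 10.67; P* = 10.67

Work:
Profit: π_i = P·q_i = (a - q_i - q_j)·q_i
FOC: ∂π_i/∂q_i = a - 2q_i - q_j = 0
Reaction function: q_i = (32 - q_j)/2
Symmetry: q* = 32/3 = 10.67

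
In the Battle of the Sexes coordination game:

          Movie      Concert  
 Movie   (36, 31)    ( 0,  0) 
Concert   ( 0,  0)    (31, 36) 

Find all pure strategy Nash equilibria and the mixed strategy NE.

Pure NE: (Movie, Movie) and (Concert, Concert); Mixed NE: p = 0.5373, q = 0.4627

Work:
Check pure NE:
(Movie, Movie): (36, 31) - no unilateral deviation beneficial
(Concert, Concert): (31, 36) - no unilateral deviation beneficial
Mixed NE: P1 plays Movie with p = 0.5373, P2 plays Movie with q = 0.4627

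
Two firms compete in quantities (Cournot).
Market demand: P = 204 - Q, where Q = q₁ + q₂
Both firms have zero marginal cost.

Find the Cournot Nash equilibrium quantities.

q₁* = q₂* = 68.0; P* = 68.0

Work:
Profit: π_i = P·q_i = (a - q_i - q_j)·q_i
FOC: ∂π_i/∂q_i = a - 2q_i - q_j = 0
Reaction function: q_i = (204 - q_j)/2
Symmetry: q* = 204/3 = 68.0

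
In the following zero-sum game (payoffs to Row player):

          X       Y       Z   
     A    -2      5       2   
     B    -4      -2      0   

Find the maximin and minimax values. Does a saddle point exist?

Maximin = -2, Minimax = -2, Saddle: True

Work:
Row minimums: [-2, -4] → maximin = -2
Column maximums: [-2, 5, 2] → minimax = -2
Saddle point exists! Game value = -2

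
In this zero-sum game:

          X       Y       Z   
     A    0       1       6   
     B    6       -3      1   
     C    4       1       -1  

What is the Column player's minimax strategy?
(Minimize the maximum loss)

Column should play Y, value = 1

Work:
Column player minimizes Row's maximum payoff:
Column X: max payoff to Row = 6
Column Y: max payoff to Row = 1
Column Z: max payoff to Row = 6
Minimum is 1, achieved by column Y.
Minimax strategy: Y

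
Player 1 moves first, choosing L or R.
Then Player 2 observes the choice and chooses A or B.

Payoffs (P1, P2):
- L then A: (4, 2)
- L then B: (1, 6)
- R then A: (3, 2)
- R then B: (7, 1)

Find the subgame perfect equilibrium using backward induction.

P1 plays R, P2 plays B after L and A after R; Payoff (3, 2)

Work:
Backward induction:
After L: P2 chooses B → P1 gets 1
After R: P2 chooses A → P1 gets 3
P1 chooses R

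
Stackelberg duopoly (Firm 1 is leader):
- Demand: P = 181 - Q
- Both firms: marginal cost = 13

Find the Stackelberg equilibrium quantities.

q₁* (leader) = 84.0, q₂* (follower) = 42.0

Work:
Follower's reaction: q₂ = (a - c - q₁)/2
Leader substitutes: π₁ = q₁·(a - q₁ - (a-c-q₁)/2 - c)
FOC: q₁* = (181 - 13)/2 = 84.00
Then: q₂* = (181 - 13 - 84.0)/2 = 42.00
Leader has first-mover advantage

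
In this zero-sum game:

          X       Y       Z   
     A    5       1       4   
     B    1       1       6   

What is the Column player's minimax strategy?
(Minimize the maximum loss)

Column should play Y, value = 1

Work:
Column player minimizes Row's maximum payoff:
Column X: max payoff to Row = 5
Column Y: max payoff to Row = 1
Column Z: max payoff to Row = 6
Minimum is 1, achieved by column Y.
Minimax strategy: Y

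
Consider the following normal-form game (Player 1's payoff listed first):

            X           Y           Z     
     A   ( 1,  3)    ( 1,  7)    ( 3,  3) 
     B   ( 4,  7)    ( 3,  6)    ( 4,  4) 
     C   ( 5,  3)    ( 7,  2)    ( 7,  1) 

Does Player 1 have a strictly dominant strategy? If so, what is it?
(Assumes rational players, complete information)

Yes, Player 1's strictly dominant strategy is C

Work:
A strategy strictly dominates another if it gives a strictly higher payoff against every opponent action. Compare each pair of P1's strategies column-by-column:
  A vs B: [1 vs 4, 1 vs 3, 3 vs 4] → A does not strictly dominate B (column X: 1 ≤ 4)
  A vs C: [1 vs 5, 1 vs 7, 3 vs 7] → A does not strictly dominate C (column X: 1 ≤ 5)
  B vs A: [4 vs 1, 3 vs 1, 4 vs 3] → B strictly dominates A
  B vs C: [4 vs 5, 3 vs 7, 4 vs 7] → B does not strictly dominate C (column X: 4 ≤ 5)
  C vs A: [5 vs 1, 7 vs 1, 7 vs 3] → C strictly dominates A
  C vs B: [5 vs 4, 7 vs 3, 7 vs 4] → C strictly dominates B
C strictly dominates every other strategy → strictly dominant.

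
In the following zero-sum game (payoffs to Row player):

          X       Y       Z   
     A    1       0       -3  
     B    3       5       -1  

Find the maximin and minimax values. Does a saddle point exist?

Maximin = -1, Minimax = -1, Saddle: True

Work:
Row minimums: [-3, -1] → maximin = -1
Column maximums: [3, 5, -1] → minimax = -1
Saddle point exists! Game value = -1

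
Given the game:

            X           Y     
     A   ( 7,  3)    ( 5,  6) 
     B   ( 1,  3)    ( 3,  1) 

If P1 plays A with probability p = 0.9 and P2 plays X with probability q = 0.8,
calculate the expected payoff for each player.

E[P1] = 6.08, E[P2] = 3.5

Work:
E[P1] = p·q·π₁(A,X) + p·(1-q)·π₁(A,Y) + (1-p)·q·π₁(B,X) + (1-p)·(1-q)·π₁(B,Y)
= 0.9·0.8·7 + 0.9·0.2·5 + 0.1·0.8·1 + 0.1·0.2·3
= 6.08

E[P2] = 3.5 (similar calculation)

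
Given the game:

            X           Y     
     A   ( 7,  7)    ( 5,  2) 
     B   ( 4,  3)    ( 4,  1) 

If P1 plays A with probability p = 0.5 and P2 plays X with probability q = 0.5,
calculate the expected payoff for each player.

E[P1] = 5.0, E[P2] = 3.25

Work:
E[P1] = p·q·π₁(A,X) + p·(1-q)·π₁(A,Y) + (1-p)·q·π₁(B,X) + (1-p)·(1-q)·π₁(B,Y)
= 0.5·0.5·7 + 0.5·0.5·5 + 0.5·0.5·4 + 0.5·0.5·4
= 5.0

E[P2] = 3.25 (similar calculation)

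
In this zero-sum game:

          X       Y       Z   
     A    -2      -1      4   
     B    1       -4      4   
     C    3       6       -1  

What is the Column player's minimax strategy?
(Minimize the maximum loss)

Column should play X, value = 3

Work:
Column player minimizes Row's maximum payoff:
Column X: max payoff to Row = 3
Column Y: max payoff to Row = 6
Column Z: max payoff to Row = 4
Minimum is 3, achieved by column X.
Minimax strategy: X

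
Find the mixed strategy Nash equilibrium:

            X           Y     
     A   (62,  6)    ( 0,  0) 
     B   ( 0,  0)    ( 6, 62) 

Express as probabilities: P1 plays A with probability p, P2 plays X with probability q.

p = 0.9118, q = 0.0882

Work:
Find probabilities that make opponent indifferent:
P2 chooses q to make P1 indifferent between A and B
P1 chooses p to make P2 indifferent between X and Y
Mixed NE: P1 plays (A: 0.9118, B: 0.0882), P2 plays (X: 0.0882, Y: 0.9118)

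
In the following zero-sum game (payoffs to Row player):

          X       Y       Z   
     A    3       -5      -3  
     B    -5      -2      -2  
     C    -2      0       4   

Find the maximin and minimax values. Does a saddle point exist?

Maximin = -2, Minimax = 0, Saddle: False

Work:
Row minimums: [-5, -5, -2] → maximin = -2
Column maximums: [3, 0, 4] → minimax = 0
No saddle point (maximin ≠ minimax). Mixed strategy needed.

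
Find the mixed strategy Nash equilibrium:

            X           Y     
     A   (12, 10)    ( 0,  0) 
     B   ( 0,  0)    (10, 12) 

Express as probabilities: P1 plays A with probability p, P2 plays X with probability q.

p = 0.5455, q = 0.4545

Work:
Find probabilities that make opponent indifferent:
P2 chooses q to make P1 indifferent between A and B
P1 chooses p to make P2 indifferent between X and Y
Mixed NE: P1 plays (A: 0.5455, B: 0.4545), P2 plays (X: 0.4545, Y: 0.5455)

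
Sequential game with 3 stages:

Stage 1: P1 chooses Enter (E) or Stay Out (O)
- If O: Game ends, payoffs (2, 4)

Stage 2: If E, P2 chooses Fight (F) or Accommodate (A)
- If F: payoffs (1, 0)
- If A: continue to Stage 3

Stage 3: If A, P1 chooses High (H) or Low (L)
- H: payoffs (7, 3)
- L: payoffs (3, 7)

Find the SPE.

SPE: (E, A, H); Outcome (7, 3)

Work:
Stage 3: P1 chooses H (7 vs 3)
Stage 2: P2: F->0, A->3 (anticipating H). Choose A
Stage 1: P1: O->2, E->7 (anticipating A, H). Choose E
SPE path: E -> A -> H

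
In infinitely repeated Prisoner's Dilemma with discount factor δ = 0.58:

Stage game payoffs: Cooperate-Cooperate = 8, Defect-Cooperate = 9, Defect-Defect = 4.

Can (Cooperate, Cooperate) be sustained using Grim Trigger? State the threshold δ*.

δ* = 0.2; since δ = 0.58 ≥ 0.2, cooperation can be sustained

Work:
For Grim Trigger:
Cooperate forever: 8/(1-δ)
Defect then punished: 9 + 4·δ/(1-δ)
Need: 8/(1-δ) ≥ 9 + 4·δ/(1-δ)
Solving: δ ≥ (T-R)/(T-P) = (9-8)/(9-4) = 0.2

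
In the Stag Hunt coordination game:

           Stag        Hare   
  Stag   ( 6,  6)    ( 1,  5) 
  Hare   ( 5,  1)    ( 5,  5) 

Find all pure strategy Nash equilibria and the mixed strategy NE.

Pure NE: (Stag, Stag) and (Hare, Hare); Mixed NE: p = 0.8, q = 0.8

Work:
Check pure NE:
(Stag, Stag): (6, 6) - no unilateral deviation beneficial
(Hare, Hare): (5, 5) - no unilateral deviation beneficial
Mixed NE: P1 plays Stag with p = 0.8, P2 plays Stag with q = 0.8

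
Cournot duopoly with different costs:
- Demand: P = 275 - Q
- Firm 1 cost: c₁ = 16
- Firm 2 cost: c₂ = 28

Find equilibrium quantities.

q₁* = 90.33, q₂* = 78.33

Work:
Reaction: q₁ = (275 - 16 - q₂)/2
Reaction: q₂ = (275 - 28 - q₁)/2
Solve simultaneously:
q₁* = (275 - 2×16 + 28)/3 = 90.33
q₂* = (275 - 2×28 + 16)/3 = 78.33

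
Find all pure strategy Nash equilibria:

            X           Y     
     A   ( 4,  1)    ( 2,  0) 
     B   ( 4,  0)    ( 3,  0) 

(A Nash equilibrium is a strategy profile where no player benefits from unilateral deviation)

Nash equilibrium: (A, X), (B, X), (B, Y)

Work:
Best responses:
  P1 vs X: payoffs [4, 4] → best response A/B (payoff 4)
  P1 vs Y: payoffs [2, 3] → best response B (payoff 3)
  P2 vs A: payoffs [1, 0] → best response X (payoff 1)
  P2 vs B: payoffs [0, 0] → best response X/Y (payoff 0)
Mutual best responses: (A,X), (B,X), (B,Y) → Nash equilibria.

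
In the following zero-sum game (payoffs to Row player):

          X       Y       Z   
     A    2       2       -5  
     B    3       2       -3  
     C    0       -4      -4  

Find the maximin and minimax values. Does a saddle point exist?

Maximin = -3, Minimax = -3, Saddle: True

Work:
Row minimums: [-5, -3, -4] → maximin = -3
Column maximums: [3, 2, -3] → minimax = -3
Saddle point exists! Game value = -3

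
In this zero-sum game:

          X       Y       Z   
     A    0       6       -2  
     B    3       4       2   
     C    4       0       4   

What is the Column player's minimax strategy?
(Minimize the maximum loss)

Column should play X or Z (all achieve the minimum), value = 4

Work:
Column player minimizes Row's maximum payoff:
Column X: max payoff to Row = 4
Column Y: max payoff to Row = 6
Column Z: max payoff to Row = 4
Minimum is 4, achieved by columns X, Z (tied).
Each of X or Z is a minimax strategy.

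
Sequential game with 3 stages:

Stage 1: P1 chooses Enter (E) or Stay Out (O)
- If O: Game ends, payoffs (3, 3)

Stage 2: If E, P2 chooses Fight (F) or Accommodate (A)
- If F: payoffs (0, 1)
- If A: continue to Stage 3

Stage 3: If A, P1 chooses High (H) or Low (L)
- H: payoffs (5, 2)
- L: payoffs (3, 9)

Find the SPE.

SPE: (E, A, H); Outcome (5, 2)

Work:
Stage 3: P1 chooses H (5 vs 3)
Stage 2: P2: F->1, A->2 (anticipating H). Choose A
Stage 1: P1: O->3, E->5 (anticipating A, H). Choose E
SPE path: E -> A -> H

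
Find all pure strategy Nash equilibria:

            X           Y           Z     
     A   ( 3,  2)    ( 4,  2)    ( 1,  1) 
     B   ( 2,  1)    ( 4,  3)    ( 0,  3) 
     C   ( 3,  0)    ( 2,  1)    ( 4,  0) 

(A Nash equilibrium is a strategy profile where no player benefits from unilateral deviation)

Nash equilibrium: (A, X), (A, Y), (B, Y)

Work:
Best responses:
  P1 vs X: payoffs [3, 2, 3] → best response A/C (payoff 3)
  P1 vs Y: payoffs [4, 4, 2] → best response A/B (payoff 4)
  P1 vs Z: payoffs [1, 0, 4] → best response C (payoff 4)
  P2 vs A: payoffs [2, 2, 1] → best response X/Y (payoff 2)
  P2 vs B: payoffs [1, 3, 3] → best response Y/Z (payoff 3)
  P2 vs C: payoffs [0, 1, 0] → best response Y (payoff 1)
Mutual best responses: (A,X), (A,Y), (B,Y) → Nash equilibria.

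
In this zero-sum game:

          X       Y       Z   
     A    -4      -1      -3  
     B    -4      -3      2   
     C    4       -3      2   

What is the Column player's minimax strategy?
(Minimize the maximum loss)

Column should play Y, value = -1

Work:
Column player minimizes Row's maximum payoff:
Column X: max payoff to Row = 4
Column Y: max payoff to Row = -1
Column Z: max payoff to Row = 2
Minimum is -1, achieved by column Y.
Minimax strategy: Y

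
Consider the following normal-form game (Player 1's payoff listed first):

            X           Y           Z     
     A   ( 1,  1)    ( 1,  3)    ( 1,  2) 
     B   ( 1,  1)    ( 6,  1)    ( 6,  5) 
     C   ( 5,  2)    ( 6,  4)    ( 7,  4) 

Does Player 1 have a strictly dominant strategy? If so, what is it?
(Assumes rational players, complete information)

No strictly dominant strategy exists for Player 1

Work:
A strategy strictly dominates another if it gives a strictly higher payoff against every opponent action. Compare each pair of P1's strategies column-by-column:
  A vs B: [1 vs 1, 1 vs 6, 1 vs 6] → A does not strictly dominate B (column X: 1 ≤ 1)
  A vs C: [1 vs 5, 1 vs 6, 1 vs 7] → A does not strictly dominate C (column X: 1 ≤ 5)
  B vs A: [1 vs 1, 6 vs 1, 6 vs 1] → B does not strictly dominate A (column X: 1 ≤ 1)
  B vs C: [1 vs 5, 6 vs 6, 6 vs 7] → B does not strictly dominate C (column X: 1 ≤ 5)
  C vs A: [5 vs 1, 6 vs 1, 7 vs 1] → C strictly dominates A
  C vs B: [5 vs 1, 6 vs 6, 7 vs 6] → C does not strictly dominate B (column Y: 6 ≤ 6)
No single strategy strictly dominates all others → no strictly dominant strategy.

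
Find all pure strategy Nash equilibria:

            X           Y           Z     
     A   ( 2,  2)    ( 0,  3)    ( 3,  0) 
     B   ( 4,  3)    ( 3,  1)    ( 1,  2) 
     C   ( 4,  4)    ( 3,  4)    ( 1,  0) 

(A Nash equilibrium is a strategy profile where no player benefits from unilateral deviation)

Nash equilibrium: (B, X), (C, X), (C, Y)

Work:
Best responses:
  P1 vs X: payoffs [2, 4, 4] → best response B/C (payoff 4)
  P1 vs Y: payoffs [0, 3, 3] → best response B/C (payoff 3)
  P1 vs Z: payoffs [3, 1, 1] → best response A (payoff 3)
  P2 vs A: payoffs [2, 3, 0] → best response Y (payoff 3)
  P2 vs B: payoffs [3, 1, 2] → best response X (payoff 3)
  P2 vs C: payoffs [4, 4, 0] → best response X/Y (payoff 4)
Mutual best responses: (B,X), (C,X), (C,Y) → Nash equilibria.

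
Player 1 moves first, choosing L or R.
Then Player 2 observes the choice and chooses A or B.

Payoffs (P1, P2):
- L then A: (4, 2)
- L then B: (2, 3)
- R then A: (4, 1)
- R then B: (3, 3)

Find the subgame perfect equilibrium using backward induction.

P1 plays R, P2 plays B after L and B after R; Payoff (3, 3)

Work:
Backward induction:
After L: P2 chooses B → P1 gets 2
After R: P2 chooses B → P1 gets 3
P1 chooses R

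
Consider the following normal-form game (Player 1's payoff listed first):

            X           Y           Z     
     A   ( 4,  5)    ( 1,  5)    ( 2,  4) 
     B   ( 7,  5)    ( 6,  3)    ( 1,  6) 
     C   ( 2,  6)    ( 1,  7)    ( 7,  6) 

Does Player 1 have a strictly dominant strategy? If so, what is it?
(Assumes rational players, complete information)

No strictly dominant strategy exists for Player 1

Work:
A strategy strictly dominates another if it gives a strictly higher payoff against every opponent action. Compare each pair of P1's strategies column-by-column:
  A vs B: [4 vs 7, 1 vs 6, 2 vs 1] → A does not strictly dominate B (column X: 4 ≤ 7)
  A vs C: [4 vs 2, 1 vs 1, 2 vs 7] → A does not strictly dominate C (column Y: 1 ≤ 1)
  B vs A: [7 vs 4, 6 vs 1, 1 vs 2] → B does not strictly dominate A (column Z: 1 ≤ 2)
  B vs C: [7 vs 2, 6 vs 1, 1 vs 7] → B does not strictly dominate C (column Z: 1 ≤ 7)
  C vs A: [2 vs 4, 1 vs 1, 7 vs 2] → C does not strictly dominate A (column X: 2 ≤ 4)
  C vs B: [2 vs 7, 1 vs 6, 7 vs 1] → C does not strictly dominate B (column X: 2 ≤ 7)
No single strategy strictly dominates all others → no strictly dominant strategy.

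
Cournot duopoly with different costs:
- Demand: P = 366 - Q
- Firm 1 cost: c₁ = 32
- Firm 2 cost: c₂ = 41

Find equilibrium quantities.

q₁* = 114.33, q₂* = 105.33

Work:
Reaction: q₁ = (366 - 32 - q₂)/2
Reaction: q₂ = (366 - 41 - q₁)/2
Solve simultaneously:
q₁* = (366 - 2×32 + 41)/3 = 114.33
q₂* = (366 - 2×41 + 32)/3 = 105.33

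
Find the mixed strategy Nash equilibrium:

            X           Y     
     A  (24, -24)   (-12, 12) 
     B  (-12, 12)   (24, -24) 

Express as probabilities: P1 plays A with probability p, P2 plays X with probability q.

p = 0.5, q = 0.5

Work:
Find probabilities that make opponent indifferent:
P2 chooses q to make P1 indifferent between A and B
P1 chooses p to make P2 indifferent between X and Y
Mixed NE: P1 plays (A: 0.5, B: 0.5), P2 plays (X: 0.5, Y: 0.5)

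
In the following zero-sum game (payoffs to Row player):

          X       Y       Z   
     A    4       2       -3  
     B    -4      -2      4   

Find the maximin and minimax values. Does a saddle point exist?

Maximin = -3, Minimax = 2, Saddle: False

Work:
Row minimums: [-3, -4] → maximin = -3
Column maximums: [4, 2, 4] → minimax = 2
No saddle point (maximin ≠ minimax). Mixed strategy needed.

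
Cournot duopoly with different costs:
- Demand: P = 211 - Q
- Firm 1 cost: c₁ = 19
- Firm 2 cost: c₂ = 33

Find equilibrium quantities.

q₁* = 68.67, q₂* = 54.67

Work:
Reaction: q₁ = (211 - 19 - q₂)/2
Reaction: q₂ = (211 - 33 - q₁)/2
Solve simultaneously:
q₁* = (211 - 2×19 + 33)/3 = 68.67
q₂* = (211 - 2×33 + 19)/3 = 54.67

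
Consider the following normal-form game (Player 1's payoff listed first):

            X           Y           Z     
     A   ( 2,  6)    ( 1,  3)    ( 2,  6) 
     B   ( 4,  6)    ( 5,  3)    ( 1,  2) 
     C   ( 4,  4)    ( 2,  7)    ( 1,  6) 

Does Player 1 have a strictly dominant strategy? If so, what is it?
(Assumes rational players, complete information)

No strictly dominant strategy exists for Player 1

Work:
A strategy strictly dominates another if it gives a strictly higher payoff against every opponent action. Compare each pair of P1's strategies column-by-column:
  A vs B: [2 vs 4, 1 vs 5, 2 vs 1] → A does not strictly dominate B (column X: 2 ≤ 4)
  A vs C: [2 vs 4, 1 vs 2, 2 vs 1] → A does not strictly dominate C (column X: 2 ≤ 4)
  B vs A: [4 vs 2, 5 vs 1, 1 vs 2] → B does not strictly dominate A (column Z: 1 ≤ 2)
  B vs C: [4 vs 4, 5 vs 2, 1 vs 1] → B does not strictly dominate C (column X: 4 ≤ 4)
  C vs A: [4 vs 2, 2 vs 1, 1 vs 2] → C does not strictly dominate A (column Z: 1 ≤ 2)
  C vs B: [4 vs 4, 2 vs 5, 1 vs 1] → C does not strictly dominate B (column X: 4 ≤ 4)
No single strategy strictly dominates all others → no strictly dominant strategy.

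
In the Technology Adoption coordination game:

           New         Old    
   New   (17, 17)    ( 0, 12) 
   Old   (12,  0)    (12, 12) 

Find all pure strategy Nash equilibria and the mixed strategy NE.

Pure NE: (New, New) and (Old, Old); Mixed NE: p = 0.7059, q = 0.7059

Work:
Check pure NE:
(New, New): (17, 17) - no unilateral deviation beneficial
(Old, Old): (12, 12) - no unilateral deviation beneficial
Mixed NE: P1 plays New with p = 0.7059, P2 plays New with q = 0.7059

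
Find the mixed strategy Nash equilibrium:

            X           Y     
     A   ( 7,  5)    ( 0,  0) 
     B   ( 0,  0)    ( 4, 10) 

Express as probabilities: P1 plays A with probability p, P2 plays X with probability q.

p = 0.6667, q = 0.3636

Work:
Find probabilities that make opponent indifferent:
P2 chooses q to make P1 indifferent between A and B
P1 chooses p to make P2 indifferent between X and Y
Mixed NE: P1 plays (A: 0.6667, B: 0.3333), P2 plays (X: 0.3636, Y: 0.6364)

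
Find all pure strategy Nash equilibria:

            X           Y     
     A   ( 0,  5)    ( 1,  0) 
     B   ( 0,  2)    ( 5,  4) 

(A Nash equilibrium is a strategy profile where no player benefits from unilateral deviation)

Nash equilibrium: (A, X), (B, Y)

Work:
Best responses:
  P1 vs X: payoffs [0, 0] → best response A/B (payoff 0)
  P1 vs Y: payoffs [1, 5] → best response B (payoff 5)
  P2 vs A: payoffs [5, 0] → best response X (payoff 5)
  P2 vs B: payoffs [2, 4] → best response Y (payoff 4)
Mutual best responses: (A,X), (B,Y) → Nash equilibria.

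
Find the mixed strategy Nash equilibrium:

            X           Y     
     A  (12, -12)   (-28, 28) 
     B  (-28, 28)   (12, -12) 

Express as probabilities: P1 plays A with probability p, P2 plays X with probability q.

p = 0.5, q = 0.5

Work:
Find probabilities that make opponent indifferent:
P2 chooses q to make P1 indifferent between A and B
P1 chooses p to make P2 indifferent between X and Y
Mixed NE: P1 plays (A: 0.5, B: 0.5), P2 plays (X: 0.5, Y: 0.5)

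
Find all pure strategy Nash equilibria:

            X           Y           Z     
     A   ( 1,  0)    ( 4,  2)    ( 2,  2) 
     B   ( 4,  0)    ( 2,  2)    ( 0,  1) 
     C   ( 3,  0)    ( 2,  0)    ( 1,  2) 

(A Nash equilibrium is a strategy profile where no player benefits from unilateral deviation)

Nash equilibrium: (A, Y), (A, Z)

Work:
Best responses:
  P1 vs X: payoffs [1, 4, 3] → best response B (payoff 4)
  P1 vs Y: payoffs [4, 2, 2] → best response A (payoff 4)
  P1 vs Z: payoffs [2, 0, 1] → best response A (payoff 2)
  P2 vs A: payoffs [0, 2, 2] → best response Y/Z (payoff 2)
  P2 vs B: payoffs [0, 2, 1] → best response Y (payoff 2)
  P2 vs C: payoffs [0, 0, 2] → best response Z (payoff 2)
Mutual best responses: (A,Y), (A,Z) → Nash equilibria.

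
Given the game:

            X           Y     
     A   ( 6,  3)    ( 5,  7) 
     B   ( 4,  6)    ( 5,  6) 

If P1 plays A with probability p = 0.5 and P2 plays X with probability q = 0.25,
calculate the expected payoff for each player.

E[P1] = 5.0, E[P2] = 6.0

Work:
E[P1] = p·q·π₁(A,X) + p·(1-q)·π₁(A,Y) + (1-p)·q·π₁(B,X) + (1-p)·(1-q)·π₁(B,Y)
= 0.5·0.25·6 + 0.5·0.75·5 + 0.5·0.25·4 + 0.5·0.75·5
= 5.0

E[P2] = 6.0 (similar calculation)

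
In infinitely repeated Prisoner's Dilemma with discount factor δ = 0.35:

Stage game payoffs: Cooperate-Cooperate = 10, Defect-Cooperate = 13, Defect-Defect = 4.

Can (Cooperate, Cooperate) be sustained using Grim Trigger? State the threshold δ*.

δ* = 0.3333; since δ = 0.35 ≥ 0.3333, cooperation can be sustained

Work:
For Grim Trigger:
Cooperate forever: 10/(1-δ)
Defect then punished: 13 + 4·δ/(1-δ)
Need: 10/(1-δ) ≥ 13 + 4·δ/(1-δ)
Solving: δ ≥ (T-R)/(T-P) = (13-10)/(13-4) = 0.3333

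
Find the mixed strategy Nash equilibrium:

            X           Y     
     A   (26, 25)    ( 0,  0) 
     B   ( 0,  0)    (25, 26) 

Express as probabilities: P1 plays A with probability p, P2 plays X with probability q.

p = 0.5098, q = 0.4902

Work:
Find probabilities that make opponent indifferent:
P2 chooses q to make P1 indifferent between A and B
P1 chooses p to make P2 indifferent between X and Y
Mixed NE: P1 plays (A: 0.5098, B: 0.4902), P2 plays (X: 0.4902, Y: 0.5098)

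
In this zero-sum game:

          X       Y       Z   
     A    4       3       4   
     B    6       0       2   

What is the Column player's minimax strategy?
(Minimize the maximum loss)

Column should play Y, value = 3

Work:
Column player minimizes Row's maximum payoff:
Column X: max payoff to Row = 6
Column Y: max payoff to Row = 3
Column Z: max payoff to Row = 4
Minimum is 3, achieved by column Y.
Minimax strategy: Y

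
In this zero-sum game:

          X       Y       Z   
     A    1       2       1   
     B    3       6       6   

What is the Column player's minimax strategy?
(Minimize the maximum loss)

Column should play X, value = 3

Work:
Column player minimizes Row's maximum payoff:
Column X: max payoff to Row = 3
Column Y: max payoff to Row = 6
Column Z: max payoff to Row = 6
Minimum is 3, achieved by column X.
Minimax strategy: X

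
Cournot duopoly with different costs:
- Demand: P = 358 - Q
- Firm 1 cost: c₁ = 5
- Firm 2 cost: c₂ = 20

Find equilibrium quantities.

q₁* = 122.67, q₂* = 107.67

Work:
Reaction: q₁ = (358 - 5 - q₂)/2
Reaction: q₂ = (358 - 20 - q₁)/2
Solve simultaneously:
q₁* = (358 - 2×5 + 20)/3 = 122.67
q₂* = (358 - 2×20 + 5)/3 = 107.67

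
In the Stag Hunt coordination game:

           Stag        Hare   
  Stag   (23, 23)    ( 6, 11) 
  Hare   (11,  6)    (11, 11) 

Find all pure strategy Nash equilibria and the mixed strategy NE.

Pure NE: (Stag, Stag) and (Hare, Hare); Mixed NE: p = 0.2941, q = 0.2941

Work:
Check pure NE:
(Stag, Stag): (23, 23) - no unilateral deviation beneficial
(Hare, Hare): (11, 11) - no unilateral deviation beneficial
Mixed NE: P1 plays Stag with p = 0.2941, P2 plays Stag with q = 0.2941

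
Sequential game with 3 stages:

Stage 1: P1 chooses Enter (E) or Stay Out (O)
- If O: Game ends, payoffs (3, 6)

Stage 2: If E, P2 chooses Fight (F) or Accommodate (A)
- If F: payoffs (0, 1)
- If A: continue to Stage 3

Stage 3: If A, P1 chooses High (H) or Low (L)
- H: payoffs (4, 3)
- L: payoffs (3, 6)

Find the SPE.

SPE: (E, A, H); Outcome (4, 3)

Work:
Stage 3: P1 chooses H (4 vs 3)
Stage 2: P2: F->1, A->3 (anticipating H). Choose A
Stage 1: P1: O->3, E->4 (anticipating A, H). Choose E
SPE path: E -> A -> H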